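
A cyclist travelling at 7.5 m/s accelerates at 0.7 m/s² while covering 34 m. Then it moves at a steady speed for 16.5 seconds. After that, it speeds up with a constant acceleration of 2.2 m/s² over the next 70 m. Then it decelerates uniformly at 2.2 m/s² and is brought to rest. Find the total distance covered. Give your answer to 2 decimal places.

Phase 1 (accelerating): v₀ = 7.50 m/s, a = 0.7 m/s².
v² = v₀² + 2aΔx = 7.50² + 2·0.7·34 = 104 → v = 10.2 m/s
t = (v − v₀)/a = (10.2 − 7.50)/0.7 = 3.84 s

Phase 2 (constant speed): v₀ = 10.2 m/s, a = 0 m/s².
v = v₀ + at = 10.2 + (0)(16.5) = 10.2 m/s
Δx = v₀t + ½at² = 10.2·16.5 + 0.5·0·16.5² = 168 m

Phase 3 (accelerating): v₀ = 10.2 m/s, a = 2.2 m/s².
v² = v₀² + 2aΔx = 10.2² + 2·2.2·70 = 412 → v = 20.3 m/s
t = (v − v₀)/a = (20.3 − 10.2)/2.2 = 4.59 s

Phase 4 (decelerating): v₀ = 20.3 m/s, a = -2.2 m/s².
v = v₀ + at → t = (0 − 20.3) / -2.2 = 9.22 s
v² = v₀² + 2aΔx → Δx = (0² − 20.3²)/(2·-2.2) = 93.6 m
Total distance = 34.0 + 168 + 70.0 + 93.6 = 366 m

365.75 m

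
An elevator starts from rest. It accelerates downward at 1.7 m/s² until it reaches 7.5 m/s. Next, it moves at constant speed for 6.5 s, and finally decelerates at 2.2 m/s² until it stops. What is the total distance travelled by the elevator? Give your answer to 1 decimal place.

Phase 1 (accelerating): v₀ = 0 m/s, a = 1.7 m/s².
v = v₀ + at → t = (7.5 − 0) / 1.7 = 4.41 s
v² = v₀² + 2aΔx → Δx = (7.5² − 0²)/(2·1.7) = 16.5 m

Phase 2 (constant speed): v₀ = 7.50 m/s, a = 0 m/s².
v = v₀ + at = 7.50 + (0)(6.5) = 7.50 m/s
Δx = v₀t + ½at² = 7.50·6.5 + 0.5·0·6.5² = 48.8 m

Phase 3 (decelerating): v₀ = 7.50 m/s, a = -2.2 m/s².
v = v₀ + at → t = (0 − 7.50) / -2.2 = 3.41 s
v² = v₀² + 2aΔx → Δx = (0² − 7.50²)/(2·-2.2) = 12.8 m
Total distance = 16.5 + 48.8 + 12.8 = 78.1 m

78.1 m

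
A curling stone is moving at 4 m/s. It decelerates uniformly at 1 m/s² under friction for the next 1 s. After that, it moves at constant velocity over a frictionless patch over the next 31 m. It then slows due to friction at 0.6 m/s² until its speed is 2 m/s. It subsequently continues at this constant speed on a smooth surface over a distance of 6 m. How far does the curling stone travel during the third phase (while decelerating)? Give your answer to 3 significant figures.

4.17 m

Phase 1 (decelerating): v₀ = 4.00 m/s, a = -1 m/s².
v = v₀ + at = 4.00 + (-1)(1) = 3.00 m/s
Δx = v₀t + ½at² = 4.00·1 + 0.5·-1·1² = 3.50 m

Phase 2 (constant speed): v₀ = 3.00 m/s, a = 0 m/s².
Constant speed: t = d/v = 31/3.00 = 10.3 s

Phase 3 (decelerating): v₀ = 3.00 m/s, a = -0.6 m/s².
v = v₀ + at → t = (2 − 3.00) / -0.6 = 1.67 s
v² = v₀² + 2aΔx → Δx = (2² − 3.00²)/(2·-0.6) = 4.17 m
Distance in phase 3 = 4.17 m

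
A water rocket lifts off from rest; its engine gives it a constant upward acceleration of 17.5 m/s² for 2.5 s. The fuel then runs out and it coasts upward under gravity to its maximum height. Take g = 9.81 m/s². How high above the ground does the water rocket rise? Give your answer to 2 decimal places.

152.24 m

Phase 1 (powered ascent): v₀ = 0 m/s, a = 17.5 m/s².
v = v₀ + at = 0 + (17.5)(2.5) = 43.8 m/s
Δx = v₀t + ½at² = 0·2.5 + 0.5·17.5·2.5² = 54.7 m

Phase 2 (coasting upward): v₀ = 43.8 m/s, a = -9.81 m/s².
v = v₀ + at → t = (0 − 43.8) / -9.81 = 4.46 s
v² = v₀² + 2aΔx → Δx = (0² − 43.8²)/(2·-9.81) = 97.6 m
Maximum height = 54.7 + 97.6 = 152 m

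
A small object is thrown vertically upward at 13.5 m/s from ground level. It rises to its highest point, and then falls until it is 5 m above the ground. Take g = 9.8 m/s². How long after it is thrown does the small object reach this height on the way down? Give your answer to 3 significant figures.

2.31 s

Phase 1 (rising): v₀ = 13.5 m/s, a = -9.8 m/s².
v = v₀ + at → t = (0 − 13.5) / -9.8 = 1.38 s
v² = v₀² + 2aΔx → Δx = (0² − 13.5²)/(2·-9.8) = 9.30 m

Phase 2 (falling): v₀ = 0 m/s, a = -9.8 m/s².
Falls 4.30 m from rest: t = √(2·4.30/9.8) = 0.937 s; v = g·t = 9.18 m/s.
Total time = 1.38 + 0.937 = 2.31 s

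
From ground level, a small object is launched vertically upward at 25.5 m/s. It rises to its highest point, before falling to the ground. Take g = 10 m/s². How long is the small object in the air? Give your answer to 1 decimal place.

Phase 1 (rising): v₀ = 25.5 m/s, a = -10 m/s².
v = v₀ + at → t = (0 − 25.5) / -10 = 2.55 s
v² = v₀² + 2aΔx → Δx = (0² − 25.5²)/(2·-10) = 32.5 m

Phase 2 (falling): v₀ = 0 m/s, a = -10 m/s².
Falls 32.5 m from rest: t = √(2·32.5/10) = 2.55 s; v = g·t = 25.5 m/s.
Total time = 2.55 + 2.55 = 5.10 s

5.1 s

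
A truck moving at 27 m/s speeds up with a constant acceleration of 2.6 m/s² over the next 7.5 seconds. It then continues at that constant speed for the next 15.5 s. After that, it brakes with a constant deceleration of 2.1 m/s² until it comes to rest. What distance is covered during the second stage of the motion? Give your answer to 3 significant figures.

721 m

Phase 1 (accelerating): v₀ = 27.0 m/s, a = 2.6 m/s².
v = v₀ + at = 27.0 + (2.6)(7.5) = 46.5 m/s
Δx = v₀t + ½at² = 27.0·7.5 + 0.5·2.6·7.5² = 276 m

Phase 2 (constant speed): v₀ = 46.5 m/s, a = 0 m/s².
v = v₀ + at = 46.5 + (0)(15.5) = 46.5 m/s
Δx = v₀t + ½at² = 46.5·15.5 + 0.5·0·15.5² = 721 m
Distance in phase 2 = 721 m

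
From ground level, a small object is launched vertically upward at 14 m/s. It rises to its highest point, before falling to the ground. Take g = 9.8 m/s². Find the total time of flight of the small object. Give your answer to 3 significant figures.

2.86 s

Phase 1 (rising): v₀ = 14.0 m/s, a = -9.8 m/s².
v = v₀ + at → t = (0 − 14.0) / -9.8 = 1.43 s
v² = v₀² + 2aΔx → Δx = (0² − 14.0²)/(2·-9.8) = 10.0 m

Phase 2 (falling): v₀ = 0 m/s, a = -9.8 m/s².
Falls 10.0 m from rest: t = √(2·10.0/9.8) = 1.43 s; v = g·t = 14.0 m/s.
Total time = 1.43 + 1.43 = 2.86 s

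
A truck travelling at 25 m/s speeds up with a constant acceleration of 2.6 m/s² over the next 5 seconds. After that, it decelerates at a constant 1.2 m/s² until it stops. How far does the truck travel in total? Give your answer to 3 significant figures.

Phase 1 (accelerating): v₀ = 25.0 m/s, a = 2.6 m/s².
v = v₀ + at = 25.0 + (2.6)(5) = 38.0 m/s
Δx = v₀t + ½at² = 25.0·5 + 0.5·2.6·5² = 158 m

Phase 2 (decelerating): v₀ = 38.0 m/s, a = -1.2 m/s².
v = v₀ + at → t = (0 − 38.0) / -1.2 = 31.7 s
v² = v₀² + 2aΔx → Δx = (0² − 38.0²)/(2·-1.2) = 602 m
Total distance = 158 + 602 = 759 m

759 m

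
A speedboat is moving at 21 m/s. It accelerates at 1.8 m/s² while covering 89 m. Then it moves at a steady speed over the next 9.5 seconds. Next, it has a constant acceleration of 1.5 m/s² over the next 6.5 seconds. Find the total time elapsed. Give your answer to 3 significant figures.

19.7 s

Phase 1 (accelerating): v₀ = 21.0 m/s, a = 1.8 m/s².
v² = v₀² + 2aΔx = 21.0² + 2·1.8·89 = 761 → v = 27.6 m/s
t = (v − v₀)/a = (27.6 − 21.0)/1.8 = 3.66 s

Phase 2 (constant speed): v₀ = 27.6 m/s, a = 0 m/s².
v = v₀ + at = 27.6 + (0)(9.5) = 27.6 m/s
Δx = v₀t + ½at² = 27.6·9.5 + 0.5·0·9.5² = 262 m

Phase 3 (accelerating): v₀ = 27.6 m/s, a = 1.5 m/s².
v = v₀ + at = 27.6 + (1.5)(6.5) = 37.3 m/s
Δx = v₀t + ½at² = 27.6·6.5 + 0.5·1.5·6.5² = 211 m
Total time = 3.66 + 9.50 + 6.50 = 19.7 s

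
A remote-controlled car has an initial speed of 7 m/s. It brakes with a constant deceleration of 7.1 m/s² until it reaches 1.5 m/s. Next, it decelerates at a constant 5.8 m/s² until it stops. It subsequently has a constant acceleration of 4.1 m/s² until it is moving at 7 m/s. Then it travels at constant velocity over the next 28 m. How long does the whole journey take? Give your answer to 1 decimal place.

6.7 s

Phase 1 (decelerating): v₀ = 7.00 m/s, a = -7.1 m/s².
v = v₀ + at → t = (1.5 − 7.00) / -7.1 = 0.775 s
v² = v₀² + 2aΔx → Δx = (1.5² − 7.00²)/(2·-7.1) = 3.29 m

Phase 2 (decelerating): v₀ = 1.50 m/s, a = -5.8 m/s².
v = v₀ + at → t = (0 − 1.50) / -5.8 = 0.259 s
v² = v₀² + 2aΔx → Δx = (0² − 1.50²)/(2·-5.8) = 0.194 m

Phase 3 (accelerating): v₀ = 0 m/s, a = 4.1 m/s².
v = v₀ + at → t = (7 − 0) / 4.1 = 1.71 s
v² = v₀² + 2aΔx → Δx = (7² − 0²)/(2·4.1) = 5.98 m

Phase 4 (constant speed): v₀ = 7.00 m/s, a = 0 m/s².
Constant speed: t = d/v = 28/7.00 = 4.00 s
Total time = 0.775 + 0.259 + 1.71 + 4.00 = 6.74 s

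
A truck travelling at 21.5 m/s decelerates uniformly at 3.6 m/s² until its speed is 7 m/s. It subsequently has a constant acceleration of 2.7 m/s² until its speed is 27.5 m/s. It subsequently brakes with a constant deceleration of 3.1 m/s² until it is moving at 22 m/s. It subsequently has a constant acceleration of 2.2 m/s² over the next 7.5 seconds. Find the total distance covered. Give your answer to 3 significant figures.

Phase 1 (decelerating): v₀ = 21.5 m/s, a = -3.6 m/s².
v = v₀ + at → t = (7 − 21.5) / -3.6 = 4.03 s
v² = v₀² + 2aΔx → Δx = (7² − 21.5²)/(2·-3.6) = 57.4 m

Phase 2 (accelerating): v₀ = 7.00 m/s, a = 2.7 m/s².
v = v₀ + at → t = (27.5 − 7.00) / 2.7 = 7.59 s
v² = v₀² + 2aΔx → Δx = (27.5² − 7.00²)/(2·2.7) = 131 m

Phase 3 (decelerating): v₀ = 27.5 m/s, a = -3.1 m/s².
v = v₀ + at → t = (22 − 27.5) / -3.1 = 1.77 s
v² = v₀² + 2aΔx → Δx = (22² − 27.5²)/(2·-3.1) = 43.9 m

Phase 4 (accelerating): v₀ = 22.0 m/s, a = 2.2 m/s².
v = v₀ + at = 22.0 + (2.2)(7.5) = 38.5 m/s
Δx = v₀t + ½at² = 22.0·7.5 + 0.5·2.2·7.5² = 227 m
Total distance = 57.4 + 131 + 43.9 + 227 = 459 m

459 m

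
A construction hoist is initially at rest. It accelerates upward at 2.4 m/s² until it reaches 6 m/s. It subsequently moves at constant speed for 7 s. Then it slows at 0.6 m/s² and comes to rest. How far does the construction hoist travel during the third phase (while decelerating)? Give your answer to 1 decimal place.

Phase 1 (accelerating): v₀ = 0 m/s, a = 2.4 m/s².
v = v₀ + at → t = (6 − 0) / 2.4 = 2.50 s
v² = v₀² + 2aΔx → Δx = (6² − 0²)/(2·2.4) = 7.50 m

Phase 2 (constant speed): v₀ = 6.00 m/s, a = 0 m/s².
v = v₀ + at = 6.00 + (0)(7) = 6.00 m/s
Δx = v₀t + ½at² = 6.00·7 + 0.5·0·7² = 42.0 m

Phase 3 (decelerating): v₀ = 6.00 m/s, a = -0.6 m/s².
v = v₀ + at → t = (0 − 6.00) / -0.6 = 10.0 s
v² = v₀² + 2aΔx → Δx = (0² − 6.00²)/(2·-0.6) = 30.0 m
Distance in phase 3 = 30.0 m

30.0 m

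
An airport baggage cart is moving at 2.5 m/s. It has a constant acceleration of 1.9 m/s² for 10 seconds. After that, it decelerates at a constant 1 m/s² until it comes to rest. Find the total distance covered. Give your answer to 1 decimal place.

351.1 m

Phase 1 (accelerating): v₀ = 2.50 m/s, a = 1.9 m/s².
v = v₀ + at = 2.50 + (1.9)(10) = 21.5 m/s
Δx = v₀t + ½at² = 2.50·10 + 0.5·1.9·10² = 120 m

Phase 2 (decelerating): v₀ = 21.5 m/s, a = -1 m/s².
v = v₀ + at → t = (0 − 21.5) / -1 = 21.5 s
v² = v₀² + 2aΔx → Δx = (0² − 21.5²)/(2·-1) = 231 m
Total distance = 120 + 231 = 351 m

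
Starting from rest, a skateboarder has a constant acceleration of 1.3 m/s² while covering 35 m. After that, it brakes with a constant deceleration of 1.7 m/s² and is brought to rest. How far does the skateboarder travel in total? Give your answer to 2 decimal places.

Phase 1 (accelerating): v₀ = 0 m/s, a = 1.3 m/s².
v² = v₀² + 2aΔx = 0² + 2·1.3·35 = 91.0 → v = 9.54 m/s
t = (v − v₀)/a = (9.54 − 0)/1.3 = 7.34 s

Phase 2 (decelerating): v₀ = 9.54 m/s, a = -1.7 m/s².
v = v₀ + at → t = (0 − 9.54) / -1.7 = 5.61 s
v² = v₀² + 2aΔx → Δx = (0² − 9.54²)/(2·-1.7) = 26.8 m
Total distance = 35.0 + 26.8 = 61.8 m

61.76 m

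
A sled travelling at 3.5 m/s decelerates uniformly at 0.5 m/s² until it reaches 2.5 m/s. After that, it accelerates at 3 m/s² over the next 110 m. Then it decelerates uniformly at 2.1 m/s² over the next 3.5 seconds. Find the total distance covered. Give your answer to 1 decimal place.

193.5 m

Phase 1 (decelerating): v₀ = 3.50 m/s, a = -0.5 m/s².
v = v₀ + at → t = (2.5 − 3.50) / -0.5 = 2.00 s
v² = v₀² + 2aΔx → Δx = (2.5² − 3.50²)/(2·-0.5) = 6.00 m

Phase 2 (accelerating): v₀ = 2.50 m/s, a = 3 m/s².
v² = v₀² + 2aΔx = 2.50² + 2·3·110 = 666 → v = 25.8 m/s
t = (v − v₀)/a = (25.8 − 2.50)/3 = 7.77 s

Phase 3 (decelerating): v₀ = 25.8 m/s, a = -2.1 m/s².
v = v₀ + at = 25.8 + (-2.1)(3.5) = 18.5 m/s
Δx = v₀t + ½at² = 25.8·3.5 + 0.5·-2.1·3.5² = 77.5 m
Total distance = 6.00 + 110 + 77.5 = 193 m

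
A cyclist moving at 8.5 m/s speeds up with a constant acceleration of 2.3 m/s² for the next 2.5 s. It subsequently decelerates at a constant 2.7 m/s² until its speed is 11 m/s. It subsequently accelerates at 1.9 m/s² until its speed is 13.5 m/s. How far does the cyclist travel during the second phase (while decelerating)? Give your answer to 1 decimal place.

15.2 m

Phase 1 (accelerating): v₀ = 8.50 m/s, a = 2.3 m/s².
v = v₀ + at = 8.50 + (2.3)(2.5) = 14.2 m/s
Δx = v₀t + ½at² = 8.50·2.5 + 0.5·2.3·2.5² = 28.4 m

Phase 2 (decelerating): v₀ = 14.2 m/s, a = -2.7 m/s².
v = v₀ + at → t = (11 − 14.2) / -2.7 = 1.20 s
v² = v₀² + 2aΔx → Δx = (11² − 14.2²)/(2·-2.7) = 15.2 m
Distance in phase 2 = 15.2 m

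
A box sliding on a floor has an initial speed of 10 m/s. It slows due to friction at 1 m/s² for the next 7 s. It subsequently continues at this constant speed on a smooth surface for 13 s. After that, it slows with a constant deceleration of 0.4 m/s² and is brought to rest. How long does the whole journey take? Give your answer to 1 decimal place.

27.5 s

Phase 1 (decelerating): v₀ = 10.0 m/s, a = -1 m/s².
v = v₀ + at = 10.0 + (-1)(7) = 3.00 m/s
Δx = v₀t + ½at² = 10.0·7 + 0.5·-1·7² = 45.5 m

Phase 2 (constant speed): v₀ = 3.00 m/s, a = 0 m/s².
v = v₀ + at = 3.00 + (0)(13) = 3.00 m/s
Δx = v₀t + ½at² = 3.00·13 + 0.5·0·13² = 39.0 m

Phase 3 (decelerating): v₀ = 3.00 m/s, a = -0.4 m/s².
v = v₀ + at → t = (0 − 3.00) / -0.4 = 7.50 s
v² = v₀² + 2aΔx → Δx = (0² − 3.00²)/(2·-0.4) = 11.2 m
Total time = 7.00 + 13.0 + 7.50 = 27.5 s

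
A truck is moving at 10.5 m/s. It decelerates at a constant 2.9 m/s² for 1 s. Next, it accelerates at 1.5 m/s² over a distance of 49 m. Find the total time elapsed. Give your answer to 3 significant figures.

Phase 1 (decelerating): v₀ = 10.5 m/s, a = -2.9 m/s².
v = v₀ + at = 10.5 + (-2.9)(1) = 7.60 m/s
Δx = v₀t + ½at² = 10.5·1 + 0.5·-2.9·1² = 9.05 m

Phase 2 (accelerating): v₀ = 7.60 m/s, a = 1.5 m/s².
v² = v₀² + 2aΔx = 7.60² + 2·1.5·49 = 205 → v = 14.3 m/s
t = (v − v₀)/a = (14.3 − 7.60)/1.5 = 4.47 s
Total time = 1.00 + 4.47 = 5.47 s

5.47 s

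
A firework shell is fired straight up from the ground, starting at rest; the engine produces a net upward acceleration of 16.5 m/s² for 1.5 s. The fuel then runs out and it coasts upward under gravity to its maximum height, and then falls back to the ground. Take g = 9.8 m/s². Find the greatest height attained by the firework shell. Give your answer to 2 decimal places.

49.82 m

Phase 1 (powered ascent): v₀ = 0 m/s, a = 16.5 m/s².
v = v₀ + at = 0 + (16.5)(1.5) = 24.8 m/s
Δx = v₀t + ½at² = 0·1.5 + 0.5·16.5·1.5² = 18.6 m

Phase 2 (coasting upward): v₀ = 24.8 m/s, a = -9.8 m/s².
v = v₀ + at → t = (0 − 24.8) / -9.8 = 2.53 s
v² = v₀² + 2aΔx → Δx = (0² − 24.8²)/(2·-9.8) = 31.3 m
Maximum height = 18.6 + 31.3 = 49.8 m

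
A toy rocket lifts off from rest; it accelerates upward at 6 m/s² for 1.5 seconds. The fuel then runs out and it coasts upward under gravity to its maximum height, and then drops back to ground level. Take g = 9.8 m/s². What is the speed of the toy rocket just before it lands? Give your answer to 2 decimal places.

Phase 1 (powered ascent): v₀ = 0 m/s, a = 6 m/s².
v = v₀ + at = 0 + (6)(1.5) = 9.00 m/s
Δx = v₀t + ½at² = 0·1.5 + 0.5·6·1.5² = 6.75 m

Phase 2 (coasting upward): v₀ = 9.00 m/s, a = -9.8 m/s².
v = v₀ + at → t = (0 − 9.00) / -9.8 = 0.918 s
v² = v₀² + 2aΔx → Δx = (0² − 9.00²)/(2·-9.8) = 4.13 m

Phase 3 (free fall): v₀ = 0 m/s, a = -9.8 m/s².
Falls 10.9 m from rest: t = √(2·10.9/9.8) = 1.49 s; v = g·t = 14.6 m/s.
Impact speed = 14.6 m/s

14.60 m/s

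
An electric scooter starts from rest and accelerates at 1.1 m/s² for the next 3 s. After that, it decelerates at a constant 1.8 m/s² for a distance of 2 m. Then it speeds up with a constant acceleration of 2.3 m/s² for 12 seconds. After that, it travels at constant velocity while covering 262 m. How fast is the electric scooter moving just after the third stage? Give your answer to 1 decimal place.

29.5 m/s

Phase 1 (accelerating): v₀ = 0 m/s, a = 1.1 m/s².
v = v₀ + at = 0 + (1.1)(3) = 3.30 m/s
Δx = v₀t + ½at² = 0·3 + 0.5·1.1·3² = 4.95 m

Phase 2 (decelerating): v₀ = 3.30 m/s, a = -1.8 m/s².
v² = v₀² + 2aΔx = 3.30² + 2·-1.8·2 = 3.69 → v = 1.92 m/s
t = (v − v₀)/a = (1.92 − 3.30)/-1.8 = 0.766 s

Phase 3 (accelerating): v₀ = 1.92 m/s, a = 2.3 m/s².
v = v₀ + at = 1.92 + (2.3)(12) = 29.5 m/s
Δx = v₀t + ½at² = 1.92·12 + 0.5·2.3·12² = 189 m
Speed at end of phase 3 = 29.5 m/s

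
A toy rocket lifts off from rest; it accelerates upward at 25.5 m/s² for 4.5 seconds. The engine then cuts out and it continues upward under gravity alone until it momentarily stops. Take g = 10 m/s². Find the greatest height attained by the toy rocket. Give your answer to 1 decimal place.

Phase 1 (powered ascent): v₀ = 0 m/s, a = 25.5 m/s².
v = v₀ + at = 0 + (25.5)(4.5) = 115 m/s
Δx = v₀t + ½at² = 0·4.5 + 0.5·25.5·4.5² = 258 m

Phase 2 (coasting upward): v₀ = 115 m/s, a = -10 m/s².
v = v₀ + at → t = (0 − 115) / -10 = 11.5 s
v² = v₀² + 2aΔx → Δx = (0² − 115²)/(2·-10) = 658 m
Maximum height = 258 + 658 = 917 m

916.6 m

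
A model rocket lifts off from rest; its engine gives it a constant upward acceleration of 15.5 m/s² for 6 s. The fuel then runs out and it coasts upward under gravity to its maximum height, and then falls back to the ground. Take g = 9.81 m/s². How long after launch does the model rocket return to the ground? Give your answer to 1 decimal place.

27.6 s

Phase 1 (powered ascent): v₀ = 0 m/s, a = 15.5 m/s².
v = v₀ + at = 0 + (15.5)(6) = 93.0 m/s
Δx = v₀t + ½at² = 0·6 + 0.5·15.5·6² = 279 m

Phase 2 (coasting upward): v₀ = 93.0 m/s, a = -9.81 m/s².
v = v₀ + at → t = (0 − 93.0) / -9.81 = 9.48 s
v² = v₀² + 2aΔx → Δx = (0² − 93.0²)/(2·-9.81) = 441 m

Phase 3 (free fall): v₀ = 0 m/s, a = -9.81 m/s².
Falls 720 m from rest: t = √(2·720/9.81) = 12.1 s; v = g·t = 119 m/s.
Total time = 6.00 + 9.48 + 12.1 = 27.6 s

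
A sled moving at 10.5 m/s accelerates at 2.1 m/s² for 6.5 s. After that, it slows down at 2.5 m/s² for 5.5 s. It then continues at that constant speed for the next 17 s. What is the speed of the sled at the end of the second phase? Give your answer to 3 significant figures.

Phase 1 (accelerating): v₀ = 10.5 m/s, a = 2.1 m/s².
v = v₀ + at = 10.5 + (2.1)(6.5) = 24.1 m/s
Δx = v₀t + ½at² = 10.5·6.5 + 0.5·2.1·6.5² = 113 m

Phase 2 (decelerating): v₀ = 24.1 m/s, a = -2.5 m/s².
v = v₀ + at = 24.1 + (-2.5)(5.5) = 10.4 m/s
Δx = v₀t + ½at² = 24.1·5.5 + 0.5·-2.5·5.5² = 95.0 m
Speed at end of phase 2 = 10.4 m/s

10.4 m/s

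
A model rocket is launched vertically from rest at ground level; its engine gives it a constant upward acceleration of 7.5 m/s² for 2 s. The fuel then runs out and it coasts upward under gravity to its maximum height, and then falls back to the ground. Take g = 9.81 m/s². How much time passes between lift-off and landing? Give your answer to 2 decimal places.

Phase 1 (powered ascent): v₀ = 0 m/s, a = 7.5 m/s².
v = v₀ + at = 0 + (7.5)(2) = 15.0 m/s
Δx = v₀t + ½at² = 0·2 + 0.5·7.5·2² = 15.0 m

Phase 2 (coasting upward): v₀ = 15.0 m/s, a = -9.81 m/s².
v = v₀ + at → t = (0 − 15.0) / -9.81 = 1.53 s
v² = v₀² + 2aΔx → Δx = (0² − 15.0²)/(2·-9.81) = 11.5 m

Phase 3 (free fall): v₀ = 0 m/s, a = -9.81 m/s².
Falls 26.5 m from rest: t = √(2·26.5/9.81) = 2.32 s; v = g·t = 22.8 m/s.
Total time = 2.00 + 1.53 + 2.32 = 5.85 s

5.85 s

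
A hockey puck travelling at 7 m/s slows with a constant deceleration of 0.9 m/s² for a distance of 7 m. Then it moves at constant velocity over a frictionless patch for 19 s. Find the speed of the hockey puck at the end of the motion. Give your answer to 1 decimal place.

6.0 m/s

Phase 1 (decelerating): v₀ = 7.00 m/s, a = -0.9 m/s².
v² = v₀² + 2aΔx = 7.00² + 2·-0.9·7 = 36.4 → v = 6.03 m/s
t = (v − v₀)/a = (6.03 − 7.00)/-0.9 = 1.07 s

Phase 2 (constant speed): v₀ = 6.03 m/s, a = 0 m/s².
v = v₀ + at = 6.03 + (0)(19) = 6.03 m/s
Δx = v₀t + ½at² = 6.03·19 + 0.5·0·19² = 115 m
Final speed = 6.03 m/s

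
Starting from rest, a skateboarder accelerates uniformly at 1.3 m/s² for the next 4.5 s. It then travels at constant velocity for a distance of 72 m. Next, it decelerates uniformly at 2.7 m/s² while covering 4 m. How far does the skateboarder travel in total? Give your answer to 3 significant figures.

89.2 m

Phase 1 (accelerating): v₀ = 0 m/s, a = 1.3 m/s².
v = v₀ + at = 0 + (1.3)(4.5) = 5.85 m/s
Δx = v₀t + ½at² = 0·4.5 + 0.5·1.3·4.5² = 13.2 m

Phase 2 (constant speed): v₀ = 5.85 m/s, a = 0 m/s².
Constant speed: t = d/v = 72/5.85 = 12.3 s

Phase 3 (decelerating): v₀ = 5.85 m/s, a = -2.7 m/s².
v² = v₀² + 2aΔx = 5.85² + 2·-2.7·4 = 12.6 → v = 3.55 m/s
t = (v − v₀)/a = (3.55 − 5.85)/-2.7 = 0.851 s
Total distance = 13.2 + 72.0 + 4.00 = 89.2 m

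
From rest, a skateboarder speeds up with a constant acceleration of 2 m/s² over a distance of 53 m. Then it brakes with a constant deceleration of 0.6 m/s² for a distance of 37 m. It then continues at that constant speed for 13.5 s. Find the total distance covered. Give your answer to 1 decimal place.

Phase 1 (accelerating): v₀ = 0 m/s, a = 2 m/s².
v² = v₀² + 2aΔx = 0² + 2·2·53 = 212 → v = 14.6 m/s
t = (v − v₀)/a = (14.6 − 0)/2 = 7.28 s

Phase 2 (decelerating): v₀ = 14.6 m/s, a = -0.6 m/s².
v² = v₀² + 2aΔx = 14.6² + 2·-0.6·37 = 168 → v = 12.9 m/s
t = (v − v₀)/a = (12.9 − 14.6)/-0.6 = 2.69 s

Phase 3 (constant speed): v₀ = 12.9 m/s, a = 0 m/s².
v = v₀ + at = 12.9 + (0)(13.5) = 12.9 m/s
Δx = v₀t + ½at² = 12.9·13.5 + 0.5·0·13.5² = 175 m
Total distance = 53.0 + 37.0 + 175 = 265 m

264.8 m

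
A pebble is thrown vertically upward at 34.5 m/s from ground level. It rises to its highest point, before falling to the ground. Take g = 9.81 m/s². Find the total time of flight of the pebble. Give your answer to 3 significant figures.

7.03 s

Phase 1 (rising): v₀ = 34.5 m/s, a = -9.81 m/s².
v = v₀ + at → t = (0 − 34.5) / -9.81 = 3.52 s
v² = v₀² + 2aΔx → Δx = (0² − 34.5²)/(2·-9.81) = 60.7 m

Phase 2 (falling): v₀ = 0 m/s, a = -9.81 m/s².
Falls 60.7 m from rest: t = √(2·60.7/9.81) = 3.52 s; v = g·t = 34.5 m/s.
Total time = 3.52 + 3.52 = 7.03 s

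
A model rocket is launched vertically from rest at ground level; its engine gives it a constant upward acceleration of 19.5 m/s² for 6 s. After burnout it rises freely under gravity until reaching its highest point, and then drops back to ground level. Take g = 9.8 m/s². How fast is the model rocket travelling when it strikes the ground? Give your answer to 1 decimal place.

143.4 m/s

Phase 1 (powered ascent): v₀ = 0 m/s, a = 19.5 m/s².
v = v₀ + at = 0 + (19.5)(6) = 117 m/s
Δx = v₀t + ½at² = 0·6 + 0.5·19.5·6² = 351 m

Phase 2 (coasting upward): v₀ = 117 m/s, a = -9.8 m/s².
v = v₀ + at → t = (0 − 117) / -9.8 = 11.9 s
v² = v₀² + 2aΔx → Δx = (0² − 117²)/(2·-9.8) = 698 m

Phase 3 (free fall): v₀ = 0 m/s, a = -9.8 m/s².
Falls 1050 m from rest: t = √(2·1050/9.8) = 14.6 s; v = g·t = 143 m/s.
Impact speed = 143 m/s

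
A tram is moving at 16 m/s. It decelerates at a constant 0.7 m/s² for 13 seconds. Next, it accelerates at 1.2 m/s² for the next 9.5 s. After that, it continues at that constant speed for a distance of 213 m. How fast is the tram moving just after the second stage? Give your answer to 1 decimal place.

18.3 m/s

Phase 1 (decelerating): v₀ = 16.0 m/s, a = -0.7 m/s².
v = v₀ + at = 16.0 + (-0.7)(13) = 6.90 m/s
Δx = v₀t + ½at² = 16.0·13 + 0.5·-0.7·13² = 149 m

Phase 2 (accelerating): v₀ = 6.90 m/s, a = 1.2 m/s².
v = v₀ + at = 6.90 + (1.2)(9.5) = 18.3 m/s
Δx = v₀t + ½at² = 6.90·9.5 + 0.5·1.2·9.5² = 120 m
Speed at end of phase 2 = 18.3 m/s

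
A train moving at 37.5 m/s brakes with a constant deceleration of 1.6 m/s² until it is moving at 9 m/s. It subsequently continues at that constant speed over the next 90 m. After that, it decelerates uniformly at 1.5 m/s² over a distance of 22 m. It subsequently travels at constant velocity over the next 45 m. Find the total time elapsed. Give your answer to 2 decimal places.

Phase 1 (decelerating): v₀ = 37.5 m/s, a = -1.6 m/s².
v = v₀ + at → t = (9 − 37.5) / -1.6 = 17.8 s
v² = v₀² + 2aΔx → Δx = (9² − 37.5²)/(2·-1.6) = 414 m

Phase 2 (constant speed): v₀ = 9.00 m/s, a = 0 m/s².
Constant speed: t = d/v = 90/9.00 = 10.0 s

Phase 3 (decelerating): v₀ = 9.00 m/s, a = -1.5 m/s².
v² = v₀² + 2aΔx = 9.00² + 2·-1.5·22 = 15.0 → v = 3.87 m/s
t = (v − v₀)/a = (3.87 − 9.00)/-1.5 = 3.42 s

Phase 4 (constant speed): v₀ = 3.87 m/s, a = 0 m/s².
Constant speed: t = d/v = 45/3.87 = 11.6 s
Total time = 17.8 + 10.0 + 3.42 + 11.6 = 42.8 s

42.85 s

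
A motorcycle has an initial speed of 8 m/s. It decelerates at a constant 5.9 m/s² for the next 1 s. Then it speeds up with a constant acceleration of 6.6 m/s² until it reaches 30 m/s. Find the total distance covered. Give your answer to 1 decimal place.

Phase 1 (decelerating): v₀ = 8.00 m/s, a = -5.9 m/s².
v = v₀ + at = 8.00 + (-5.9)(1) = 2.10 m/s
Δx = v₀t + ½at² = 8.00·1 + 0.5·-5.9·1² = 5.05 m

Phase 2 (accelerating): v₀ = 2.10 m/s, a = 6.6 m/s².
v = v₀ + at → t = (30 − 2.10) / 6.6 = 4.23 s
v² = v₀² + 2aΔx → Δx = (30² − 2.10²)/(2·6.6) = 67.8 m
Total distance = 5.05 + 67.8 = 72.9 m

72.9 m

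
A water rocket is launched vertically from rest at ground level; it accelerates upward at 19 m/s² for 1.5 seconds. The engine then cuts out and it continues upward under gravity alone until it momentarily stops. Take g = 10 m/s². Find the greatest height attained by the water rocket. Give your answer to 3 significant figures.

Phase 1 (powered ascent): v₀ = 0 m/s, a = 19 m/s².
v = v₀ + at = 0 + (19)(1.5) = 28.5 m/s
Δx = v₀t + ½at² = 0·1.5 + 0.5·19·1.5² = 21.4 m

Phase 2 (coasting upward): v₀ = 28.5 m/s, a = -10 m/s².
v = v₀ + at → t = (0 − 28.5) / -10 = 2.85 s
v² = v₀² + 2aΔx → Δx = (0² − 28.5²)/(2·-10) = 40.6 m
Maximum height = 21.4 + 40.6 = 62.0 m

62.0 m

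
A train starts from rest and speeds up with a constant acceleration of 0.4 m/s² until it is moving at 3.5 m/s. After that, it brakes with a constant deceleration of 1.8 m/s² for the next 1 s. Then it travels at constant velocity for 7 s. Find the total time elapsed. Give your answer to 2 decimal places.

Phase 1 (accelerating): v₀ = 0 m/s, a = 0.4 m/s².
v = v₀ + at → t = (3.5 − 0) / 0.4 = 8.75 s
v² = v₀² + 2aΔx → Δx = (3.5² − 0²)/(2·0.4) = 15.3 m

Phase 2 (decelerating): v₀ = 3.50 m/s, a = -1.8 m/s².
v = v₀ + at = 3.50 + (-1.8)(1) = 1.70 m/s
Δx = v₀t + ½at² = 3.50·1 + 0.5·-1.8·1² = 2.60 m

Phase 3 (constant speed): v₀ = 1.70 m/s, a = 0 m/s².
v = v₀ + at = 1.70 + (0)(7) = 1.70 m/s
Δx = v₀t + ½at² = 1.70·7 + 0.5·0·7² = 11.9 m
Total time = 8.75 + 1.00 + 7.00 = 16.8 s

16.75 s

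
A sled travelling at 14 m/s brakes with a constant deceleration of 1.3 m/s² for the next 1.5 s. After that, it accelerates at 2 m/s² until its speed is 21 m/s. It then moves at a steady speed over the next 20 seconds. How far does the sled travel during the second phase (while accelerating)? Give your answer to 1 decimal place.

73.9 m

Phase 1 (decelerating): v₀ = 14.0 m/s, a = -1.3 m/s².
v = v₀ + at = 14.0 + (-1.3)(1.5) = 12.1 m/s
Δx = v₀t + ½at² = 14.0·1.5 + 0.5·-1.3·1.5² = 19.5 m

Phase 2 (accelerating): v₀ = 12.1 m/s, a = 2 m/s².
v = v₀ + at → t = (21 − 12.1) / 2 = 4.47 s
v² = v₀² + 2aΔx → Δx = (21² − 12.1²)/(2·2) = 73.9 m
Distance in phase 2 = 73.9 m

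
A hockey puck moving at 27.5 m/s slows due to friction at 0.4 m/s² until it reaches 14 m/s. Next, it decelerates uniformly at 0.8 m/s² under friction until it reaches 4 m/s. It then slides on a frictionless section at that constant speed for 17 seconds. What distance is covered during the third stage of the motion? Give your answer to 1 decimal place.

68.0 m

Phase 1 (decelerating): v₀ = 27.5 m/s, a = -0.4 m/s².
v = v₀ + at → t = (14 − 27.5) / -0.4 = 33.8 s
v² = v₀² + 2aΔx → Δx = (14² − 27.5²)/(2·-0.4) = 700 m

Phase 2 (decelerating): v₀ = 14.0 m/s, a = -0.8 m/s².
v = v₀ + at → t = (4 − 14.0) / -0.8 = 12.5 s
v² = v₀² + 2aΔx → Δx = (4² − 14.0²)/(2·-0.8) = 112 m

Phase 3 (constant speed): v₀ = 4.00 m/s, a = 0 m/s².
v = v₀ + at = 4.00 + (0)(17) = 4.00 m/s
Δx = v₀t + ½at² = 4.00·17 + 0.5·0·17² = 68.0 m
Distance in phase 3 = 68.0 m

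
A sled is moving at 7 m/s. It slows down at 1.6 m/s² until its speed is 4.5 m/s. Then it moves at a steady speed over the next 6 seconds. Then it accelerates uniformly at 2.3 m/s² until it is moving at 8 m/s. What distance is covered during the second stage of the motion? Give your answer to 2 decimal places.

Phase 1 (decelerating): v₀ = 7.00 m/s, a = -1.6 m/s².
v = v₀ + at → t = (4.5 − 7.00) / -1.6 = 1.56 s
v² = v₀² + 2aΔx → Δx = (4.5² − 7.00²)/(2·-1.6) = 8.98 m

Phase 2 (constant speed): v₀ = 4.50 m/s, a = 0 m/s².
v = v₀ + at = 4.50 + (0)(6) = 4.50 m/s
Δx = v₀t + ½at² = 4.50·6 + 0.5·0·6² = 27.0 m
Distance in phase 2 = 27.0 m

27.00 m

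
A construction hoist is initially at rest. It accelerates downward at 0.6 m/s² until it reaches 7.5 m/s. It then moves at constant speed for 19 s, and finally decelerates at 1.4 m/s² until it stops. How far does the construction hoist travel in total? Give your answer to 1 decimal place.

209.5 m

Phase 1 (accelerating): v₀ = 0 m/s, a = 0.6 m/s².
v = v₀ + at → t = (7.5 − 0) / 0.6 = 12.5 s
v² = v₀² + 2aΔx → Δx = (7.5² − 0²)/(2·0.6) = 46.9 m

Phase 2 (constant speed): v₀ = 7.50 m/s, a = 0 m/s².
v = v₀ + at = 7.50 + (0)(19) = 7.50 m/s
Δx = v₀t + ½at² = 7.50·19 + 0.5·0·19² = 142 m

Phase 3 (decelerating): v₀ = 7.50 m/s, a = -1.4 m/s².
v = v₀ + at → t = (0 − 7.50) / -1.4 = 5.36 s
v² = v₀² + 2aΔx → Δx = (0² − 7.50²)/(2·-1.4) = 20.1 m
Total distance = 46.9 + 142 + 20.1 = 209 m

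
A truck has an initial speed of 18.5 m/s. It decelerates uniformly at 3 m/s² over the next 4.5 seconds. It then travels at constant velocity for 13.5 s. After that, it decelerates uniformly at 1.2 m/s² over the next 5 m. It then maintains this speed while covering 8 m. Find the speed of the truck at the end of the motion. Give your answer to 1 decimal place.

3.6 m/s

Phase 1 (decelerating): v₀ = 18.5 m/s, a = -3 m/s².
v = v₀ + at = 18.5 + (-3)(4.5) = 5.00 m/s
Δx = v₀t + ½at² = 18.5·4.5 + 0.5·-3·4.5² = 52.9 m

Phase 2 (constant speed): v₀ = 5.00 m/s, a = 0 m/s².
v = v₀ + at = 5.00 + (0)(13.5) = 5.00 m/s
Δx = v₀t + ½at² = 5.00·13.5 + 0.5·0·13.5² = 67.5 m

Phase 3 (decelerating): v₀ = 5.00 m/s, a = -1.2 m/s².
v² = v₀² + 2aΔx = 5.00² + 2·-1.2·5 = 13.0 → v = 3.61 m/s
t = (v − v₀)/a = (3.61 − 5.00)/-1.2 = 1.16 s

Phase 4 (constant speed): v₀ = 3.61 m/s, a = 0 m/s².
Constant speed: t = d/v = 8/3.61 = 2.22 s
Final speed = 3.61 m/s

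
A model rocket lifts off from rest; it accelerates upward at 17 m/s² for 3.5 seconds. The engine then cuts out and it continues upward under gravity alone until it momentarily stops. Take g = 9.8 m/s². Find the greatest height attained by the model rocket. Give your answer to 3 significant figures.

285 m

Phase 1 (powered ascent): v₀ = 0 m/s, a = 17 m/s².
v = v₀ + at = 0 + (17)(3.5) = 59.5 m/s
Δx = v₀t + ½at² = 0·3.5 + 0.5·17·3.5² = 104 m

Phase 2 (coasting upward): v₀ = 59.5 m/s, a = -9.8 m/s².
v = v₀ + at → t = (0 − 59.5) / -9.8 = 6.07 s
v² = v₀² + 2aΔx → Δx = (0² − 59.5²)/(2·-9.8) = 181 m
Maximum height = 104 + 181 = 285 m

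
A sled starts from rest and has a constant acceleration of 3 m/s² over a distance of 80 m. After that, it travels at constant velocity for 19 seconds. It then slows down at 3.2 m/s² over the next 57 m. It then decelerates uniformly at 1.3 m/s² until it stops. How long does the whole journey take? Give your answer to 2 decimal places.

38.05 s

Phase 1 (accelerating): v₀ = 0 m/s, a = 3 m/s².
v² = v₀² + 2aΔx = 0² + 2·3·80 = 480 → v = 21.9 m/s
t = (v − v₀)/a = (21.9 − 0)/3 = 7.30 s

Phase 2 (constant speed): v₀ = 21.9 m/s, a = 0 m/s².
v = v₀ + at = 21.9 + (0)(19) = 21.9 m/s
Δx = v₀t + ½at² = 21.9·19 + 0.5·0·19² = 416 m

Phase 3 (decelerating): v₀ = 21.9 m/s, a = -3.2 m/s².
v² = v₀² + 2aΔx = 21.9² + 2·-3.2·57 = 115 → v = 10.7 m/s
t = (v − v₀)/a = (10.7 − 21.9)/-3.2 = 3.49 s

Phase 4 (decelerating): v₀ = 10.7 m/s, a = -1.3 m/s².
v = v₀ + at → t = (0 − 10.7) / -1.3 = 8.26 s
v² = v₀² + 2aΔx → Δx = (0² − 10.7²)/(2·-1.3) = 44.3 m
Total time = 7.30 + 19.0 + 3.49 + 8.26 = 38.1 s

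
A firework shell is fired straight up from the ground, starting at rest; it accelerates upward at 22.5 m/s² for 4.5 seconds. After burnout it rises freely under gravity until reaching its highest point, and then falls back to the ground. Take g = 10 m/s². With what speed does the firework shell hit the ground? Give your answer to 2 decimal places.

Phase 1 (powered ascent): v₀ = 0 m/s, a = 22.5 m/s².
v = v₀ + at = 0 + (22.5)(4.5) = 101 m/s
Δx = v₀t + ½at² = 0·4.5 + 0.5·22.5·4.5² = 228 m

Phase 2 (coasting upward): v₀ = 101 m/s, a = -10 m/s².
v = v₀ + at → t = (0 − 101) / -10 = 10.1 s
v² = v₀² + 2aΔx → Δx = (0² − 101²)/(2·-10) = 513 m

Phase 3 (free fall): v₀ = 0 m/s, a = -10 m/s².
Falls 740 m from rest: t = √(2·740/10) = 12.2 s; v = g·t = 122 m/s.
Impact speed = 122 m/s

121.69 m/s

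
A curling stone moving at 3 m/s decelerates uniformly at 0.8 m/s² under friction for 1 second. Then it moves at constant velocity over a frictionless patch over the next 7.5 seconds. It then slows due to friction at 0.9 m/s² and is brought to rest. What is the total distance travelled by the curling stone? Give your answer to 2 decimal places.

21.79 m

Phase 1 (decelerating): v₀ = 3.00 m/s, a = -0.8 m/s².
v = v₀ + at = 3.00 + (-0.8)(1) = 2.20 m/s
Δx = v₀t + ½at² = 3.00·1 + 0.5·-0.8·1² = 2.60 m

Phase 2 (constant speed): v₀ = 2.20 m/s, a = 0 m/s².
v = v₀ + at = 2.20 + (0)(7.5) = 2.20 m/s
Δx = v₀t + ½at² = 2.20·7.5 + 0.5·0·7.5² = 16.5 m

Phase 3 (decelerating): v₀ = 2.20 m/s, a = -0.9 m/s².
v = v₀ + at → t = (0 − 2.20) / -0.9 = 2.44 s
v² = v₀² + 2aΔx → Δx = (0² − 2.20²)/(2·-0.9) = 2.69 m
Total distance = 2.60 + 16.5 + 2.69 = 21.8 m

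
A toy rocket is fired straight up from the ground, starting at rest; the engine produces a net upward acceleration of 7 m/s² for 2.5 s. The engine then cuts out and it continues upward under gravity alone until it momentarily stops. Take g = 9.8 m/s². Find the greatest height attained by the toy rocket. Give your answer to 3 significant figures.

37.5 m

Phase 1 (powered ascent): v₀ = 0 m/s, a = 7 m/s².
v = v₀ + at = 0 + (7)(2.5) = 17.5 m/s
Δx = v₀t + ½at² = 0·2.5 + 0.5·7·2.5² = 21.9 m

Phase 2 (coasting upward): v₀ = 17.5 m/s, a = -9.8 m/s².
v = v₀ + at → t = (0 − 17.5) / -9.8 = 1.79 s
v² = v₀² + 2aΔx → Δx = (0² − 17.5²)/(2·-9.8) = 15.6 m
Maximum height = 21.9 + 15.6 = 37.5 m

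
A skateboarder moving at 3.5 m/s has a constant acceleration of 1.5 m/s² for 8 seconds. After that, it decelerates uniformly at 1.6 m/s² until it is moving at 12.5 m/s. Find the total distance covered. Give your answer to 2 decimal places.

102.25 m

Phase 1 (accelerating): v₀ = 3.50 m/s, a = 1.5 m/s².
v = v₀ + at = 3.50 + (1.5)(8) = 15.5 m/s
Δx = v₀t + ½at² = 3.50·8 + 0.5·1.5·8² = 76.0 m

Phase 2 (decelerating): v₀ = 15.5 m/s, a = -1.6 m/s².
v = v₀ + at → t = (12.5 − 15.5) / -1.6 = 1.88 s
v² = v₀² + 2aΔx → Δx = (12.5² − 15.5²)/(2·-1.6) = 26.2 m
Total distance = 76.0 + 26.2 = 102 m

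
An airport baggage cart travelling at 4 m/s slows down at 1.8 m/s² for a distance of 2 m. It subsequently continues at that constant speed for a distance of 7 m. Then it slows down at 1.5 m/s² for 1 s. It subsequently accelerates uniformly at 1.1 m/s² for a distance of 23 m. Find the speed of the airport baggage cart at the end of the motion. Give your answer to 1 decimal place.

Phase 1 (decelerating): v₀ = 4.00 m/s, a = -1.8 m/s².
v² = v₀² + 2aΔx = 4.00² + 2·-1.8·2 = 8.80 → v = 2.97 m/s
t = (v − v₀)/a = (2.97 − 4.00)/-1.8 = 0.574 s

Phase 2 (constant speed): v₀ = 2.97 m/s, a = 0 m/s².
Constant speed: t = d/v = 7/2.97 = 2.36 s

Phase 3 (decelerating): v₀ = 2.97 m/s, a = -1.5 m/s².
v = v₀ + at = 2.97 + (-1.5)(1) = 1.47 m/s
Δx = v₀t + ½at² = 2.97·1 + 0.5·-1.5·1² = 2.22 m

Phase 4 (accelerating): v₀ = 1.47 m/s, a = 1.1 m/s².
v² = v₀² + 2aΔx = 1.47² + 2·1.1·23 = 52.8 → v = 7.26 m/s
t = (v − v₀)/a = (7.26 − 1.47)/1.1 = 5.27 s
Final speed = 7.26 m/s

7.3 m/s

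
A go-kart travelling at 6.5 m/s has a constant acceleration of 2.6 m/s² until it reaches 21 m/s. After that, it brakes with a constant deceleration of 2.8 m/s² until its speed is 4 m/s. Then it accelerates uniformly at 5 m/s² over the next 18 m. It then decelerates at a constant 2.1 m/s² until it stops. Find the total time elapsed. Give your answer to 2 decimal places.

20.32 s

Phase 1 (accelerating): v₀ = 6.50 m/s, a = 2.6 m/s².
v = v₀ + at → t = (21 − 6.50) / 2.6 = 5.58 s
v² = v₀² + 2aΔx → Δx = (21² − 6.50²)/(2·2.6) = 76.7 m

Phase 2 (decelerating): v₀ = 21.0 m/s, a = -2.8 m/s².
v = v₀ + at → t = (4 − 21.0) / -2.8 = 6.07 s
v² = v₀² + 2aΔx → Δx = (4² − 21.0²)/(2·-2.8) = 75.9 m

Phase 3 (accelerating): v₀ = 4.00 m/s, a = 5 m/s².
v² = v₀² + 2aΔx = 4.00² + 2·5·18 = 196 → v = 14.0 m/s
t = (v − v₀)/a = (14.0 − 4.00)/5 = 2.00 s

Phase 4 (decelerating): v₀ = 14.0 m/s, a = -2.1 m/s².
v = v₀ + at → t = (0 − 14.0) / -2.1 = 6.67 s
v² = v₀² + 2aΔx → Δx = (0² − 14.0²)/(2·-2.1) = 46.7 m
Total time = 5.58 + 6.07 + 2.00 + 6.67 = 20.3 s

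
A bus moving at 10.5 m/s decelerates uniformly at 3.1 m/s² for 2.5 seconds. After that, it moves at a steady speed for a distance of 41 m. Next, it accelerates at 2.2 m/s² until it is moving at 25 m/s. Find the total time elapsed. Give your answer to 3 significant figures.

Phase 1 (decelerating): v₀ = 10.5 m/s, a = -3.1 m/s².
v = v₀ + at = 10.5 + (-3.1)(2.5) = 2.75 m/s
Δx = v₀t + ½at² = 10.5·2.5 + 0.5·-3.1·2.5² = 16.6 m

Phase 2 (constant speed): v₀ = 2.75 m/s, a = 0 m/s².
Constant speed: t = d/v = 41/2.75 = 14.9 s

Phase 3 (accelerating): v₀ = 2.75 m/s, a = 2.2 m/s².
v = v₀ + at → t = (25 − 2.75) / 2.2 = 10.1 s
v² = v₀² + 2aΔx → Δx = (25² − 2.75²)/(2·2.2) = 140 m
Total time = 2.50 + 14.9 + 10.1 = 27.5 s

27.5 s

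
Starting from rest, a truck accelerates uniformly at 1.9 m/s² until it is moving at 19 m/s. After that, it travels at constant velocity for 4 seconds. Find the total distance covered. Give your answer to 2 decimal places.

171.00 m

Phase 1 (accelerating): v₀ = 0 m/s, a = 1.9 m/s².
v = v₀ + at → t = (19 − 0) / 1.9 = 10.0 s
v² = v₀² + 2aΔx → Δx = (19² − 0²)/(2·1.9) = 95.0 m

Phase 2 (constant speed): v₀ = 19.0 m/s, a = 0 m/s².
v = v₀ + at = 19.0 + (0)(4) = 19.0 m/s
Δx = v₀t + ½at² = 19.0·4 + 0.5·0·4² = 76.0 m
Total distance = 95.0 + 76.0 = 171 m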